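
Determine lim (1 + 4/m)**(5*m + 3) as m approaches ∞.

The base → 1 and the exponent → ∞: a 1^∞ form.
Take logarithms: (5m + 3)·ln(1 + 4/m). Since ln(1+u) ~ u for small u, this behaves like (5m)·(4/m) → 20.
So the limit is e^(20).

e^(20)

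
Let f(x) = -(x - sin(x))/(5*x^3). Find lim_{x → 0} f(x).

Direct substitution gives 0/0.
Apply L'Hôpital: lim (1 - cos(x))/(-15*x^2), still 0/0.
Apply L'Hôpital: lim (sin(x))/(-30*x), still 0/0.
After 3 applications of L'Hôpital's rule the quotient is (cos(x))/(-30); substituting x = 0 gives -1/30.

-1/30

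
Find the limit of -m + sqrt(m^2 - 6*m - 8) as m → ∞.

-3

An ∞ − ∞ form. Rationalising with the conjugate, the difference becomes (-6m - 8) / (√(m^2 - 6*m - 8) + m).
For large m the denominator behaves like 2·m, so the quotient tends to -6/2 = -3.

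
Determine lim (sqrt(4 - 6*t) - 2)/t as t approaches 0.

-3/2

A 0/0 form; rationalise with √(4 - 6t) + √4. This collapses the numerator to -6t, leaving -6/(√(4 - 6t) + √4) → -6/(2√4) = -3/2.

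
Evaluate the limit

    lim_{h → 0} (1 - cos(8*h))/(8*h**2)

4

Substitution gives 0/0.
Use (1 − cos u)/u² → 1/2 with u = 8h: the limit is 8²/(2·8) = 4.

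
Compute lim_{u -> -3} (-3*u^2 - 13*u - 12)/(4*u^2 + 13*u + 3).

-5/11

Direct substitution gives 0/0, so factor. Both numerator and denominator have (u + 3) as a factor.
After cancelling, the expression reduces to (-3*u - 4)/(4*u + 1).
Substituting u = -3 gives -5/11.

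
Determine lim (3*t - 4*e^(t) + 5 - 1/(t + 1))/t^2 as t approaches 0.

Substitution gives 0/0; apply L'Hôpital's rule 2 times.
After differentiating numerator and denominator 2 times the quotient is (-4*e^(t) - 2/(t + 1)^3)/(2); at t = 0 this is -3.

-3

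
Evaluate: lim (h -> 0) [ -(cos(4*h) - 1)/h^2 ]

Direct substitution gives 0/0.
Apply L'Hôpital: lim (-4*sin(4*h))/(-2*h), still 0/0.
After 2 applications of L'Hôpital's rule the quotient is (-16*cos(4*h))/(-2); substituting h = 0 gives 8.

8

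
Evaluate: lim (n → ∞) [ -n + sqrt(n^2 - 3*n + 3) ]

-3/2

An ∞ − ∞ form. Rationalising with the conjugate, the difference becomes (-3n + 3) / (√(n^2 - 3*n + 3) + n).
For large n the denominator behaves like 2·n, so the quotient tends to -3/2 = -3/2.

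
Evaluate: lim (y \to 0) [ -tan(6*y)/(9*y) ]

Substitution gives 0/0.
Since tan(u)/u → 1 as u → 0, tan(6y)/(6y) → 1 and the limit is 6/(-9) = -2/3.

-2/3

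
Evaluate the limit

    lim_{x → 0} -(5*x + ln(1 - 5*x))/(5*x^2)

5/2

Direct substitution gives 0/0.
Apply L'Hôpital: lim (5 - 5/(1 - 5*x))/(-10*x), still 0/0.
After 2 applications of L'Hôpital's rule the quotient is (-25/(1 - 5*x)^2)/(-10); substituting x = 0 gives 5/2.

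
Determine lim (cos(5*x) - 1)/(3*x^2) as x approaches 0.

-25/6

Direct substitution gives 0/0.
Apply L'Hôpital: lim (-5*sin(5*x))/(6*x), still 0/0.
After 2 applications of L'Hôpital's rule the quotient is (-25*cos(5*x))/(6); substituting x = 0 gives -25/6.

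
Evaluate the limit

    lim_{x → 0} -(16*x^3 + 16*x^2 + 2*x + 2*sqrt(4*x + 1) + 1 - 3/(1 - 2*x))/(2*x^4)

34

Substitution gives 0/0; apply L'Hôpital's rule 4 times.
After differentiating numerator and denominator 4 times the quotient is (-480/(4*x + 1)^(7/2) + 1152/(2*x - 1)^5)/(-48); at x = 0 this is 34.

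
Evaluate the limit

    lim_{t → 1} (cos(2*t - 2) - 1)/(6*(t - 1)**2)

Direct substitution gives 0/0.
Apply L'Hôpital: lim (-2*sin(2*t - 2))/(12*t - 12), still 0/0.
After 2 applications of L'Hôpital's rule the quotient is (-4*cos(2*t - 2))/(12); substituting t = 1 gives -1/3.

-1/3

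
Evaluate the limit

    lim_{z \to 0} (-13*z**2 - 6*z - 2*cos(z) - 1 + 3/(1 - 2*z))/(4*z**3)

6

Substitution gives 0/0; apply L'Hôpital's rule 3 times.
After differentiating numerator and denominator 3 times the quotient is (-2*sin(z) + 144/(2*z - 1)^4)/(24); at z = 0 this is 6.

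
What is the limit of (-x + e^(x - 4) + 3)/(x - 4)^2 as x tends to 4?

Direct substitution gives 0/0.
Apply L'Hôpital: lim (e^(x - 4) - 1)/(2*x - 8), still 0/0.
After 2 applications of L'Hôpital's rule the quotient is (e^(x - 4))/(2); substituting x = 4 gives 1/2.

1/2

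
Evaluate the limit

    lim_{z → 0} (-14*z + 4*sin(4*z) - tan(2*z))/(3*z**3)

Substitution gives 0/0; apply L'Hôpital's rule 3 times.
After differentiating numerator and denominator 3 times the quotient is (-256*cos(4*z) - 48*tan(2*z)^4 - 64*tan(2*z)^2 - 16)/(18); at z = 0 this is -136/9.

-136/9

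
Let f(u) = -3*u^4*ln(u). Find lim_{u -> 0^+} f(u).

This is a 0·(−∞) form. Rewrite as -3·ln(u) / u^(−4) and apply L'Hôpital:
the derivative quotient is -3·(1/u) / (−4·u^(−5)) = (3/4)·u^4 → 0.

0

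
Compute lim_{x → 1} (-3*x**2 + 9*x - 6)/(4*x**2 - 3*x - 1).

3/5

At x = 1 both the top and bottom vanish — a removable singularity. Factoring out (x - 1) from each leaves (6 - 3*x)/(4*x + 1), which at x = 1 equals 3/5.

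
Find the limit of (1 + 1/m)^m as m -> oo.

e

Write it as [(1 + 1/m)^m]^(1) · (1 + 1/m)^(0). The bracketed term tends to e^(1) and the second factor to 1, so the limit is e^(1).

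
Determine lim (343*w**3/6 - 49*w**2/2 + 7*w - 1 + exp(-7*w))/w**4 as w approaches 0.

2401/24

Direct substitution gives 0/0.
Apply L'Hôpital: lim (343*w^2/2 - 49*w + 7 - 7*e^(-7*w))/(4*w^3), still 0/0.
Apply L'Hôpital: lim (343*w - 49 + 49*e^(-7*w))/(12*w^2), still 0/0.
Apply L'Hôpital: lim (343 - 343*e^(-7*w))/(24*w), still 0/0.
After 4 applications of L'Hôpital's rule the quotient is (2401*e^(-7*w))/(24); substituting w = 0 gives 2401/24.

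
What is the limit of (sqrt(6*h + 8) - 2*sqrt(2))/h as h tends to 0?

Substitution gives 0/0. Multiply numerator and denominator by the conjugate √(8 + 6h) + √8.
The numerator becomes (8 + 6h) − 8 = 6h, so the expression simplifies to 6/(√(8 + 6h) + √8).
Letting h → 0 gives 6/(2√8) = 3*√(2)/4.

3*√(2)/4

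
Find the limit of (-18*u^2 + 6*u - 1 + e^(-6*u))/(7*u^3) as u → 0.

Direct substitution gives 0/0.
Apply L'Hôpital: lim (-36*u + 6 - 6*e^(-6*u))/(21*u^2), still 0/0.
Apply L'Hôpital: lim (-36 + 36*e^(-6*u))/(42*u), still 0/0.
After 3 applications of L'Hôpital's rule the quotient is (-216*e^(-6*u))/(42); substituting u = 0 gives -36/7.

-36/7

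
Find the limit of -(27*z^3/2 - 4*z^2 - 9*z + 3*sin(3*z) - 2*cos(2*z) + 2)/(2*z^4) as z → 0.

2/3

Substitution gives 0/0; apply L'Hôpital's rule 4 times.
After differentiating numerator and denominator 4 times the quotient is (243*sin(3*z) - 32*cos(2*z))/(-48); at z = 0 this is 2/3.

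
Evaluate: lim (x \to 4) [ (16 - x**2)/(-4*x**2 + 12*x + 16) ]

Direct substitution gives 0/0, so factor. Both numerator and denominator have (x - 4) as a factor.
After cancelling, the expression reduces to (-x - 4)/(-4*x - 4).
Substituting x = 4 gives 2/5.

2/5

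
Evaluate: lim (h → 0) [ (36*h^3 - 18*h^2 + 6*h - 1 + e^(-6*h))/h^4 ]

Direct substitution gives 0/0.
Apply L'Hôpital: lim (108*h^2 - 36*h + 6 - 6*e^(-6*h))/(4*h^3), still 0/0.
Apply L'Hôpital: lim (216*h - 36 + 36*e^(-6*h))/(12*h^2), still 0/0.
Apply L'Hôpital: lim (216 - 216*e^(-6*h))/(24*h), still 0/0.
After 4 applications of L'Hôpital's rule the quotient is (1296*e^(-6*h))/(24); substituting h = 0 gives 54.

54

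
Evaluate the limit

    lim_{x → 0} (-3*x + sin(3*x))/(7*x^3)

-9/14

Direct substitution gives 0/0.
Apply L'Hôpital: lim (3*cos(3*x) - 3)/(21*x^2), still 0/0.
Apply L'Hôpital: lim (-9*sin(3*x))/(42*x), still 0/0.
After 3 applications of L'Hôpital's rule the quotient is (-27*cos(3*x))/(42); substituting x = 0 gives -9/14.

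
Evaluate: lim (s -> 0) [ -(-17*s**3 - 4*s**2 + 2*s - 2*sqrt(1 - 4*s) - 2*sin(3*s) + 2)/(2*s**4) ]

Substitution gives 0/0; apply L'Hôpital's rule 4 times.
After differentiating numerator and denominator 4 times the quotient is (-162*sin(3*s) + 480/(1 - 4*s)^(7/2))/(-48); at s = 0 this is -10.

-10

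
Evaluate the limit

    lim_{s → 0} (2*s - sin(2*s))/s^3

4/3

Direct substitution gives 0/0.
Apply L'Hôpital: lim (2 - 2*cos(2*s))/(3*s^2), still 0/0.
Apply L'Hôpital: lim (4*sin(2*s))/(6*s), still 0/0.
After 3 applications of L'Hôpital's rule the quotient is (8*cos(2*s))/(6); substituting s = 0 gives 4/3.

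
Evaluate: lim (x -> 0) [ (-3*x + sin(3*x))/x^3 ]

-9/2

Direct substitution gives 0/0.
Apply L'Hôpital: lim (3*cos(3*x) - 3)/(3*x^2), still 0/0.
Apply L'Hôpital: lim (-9*sin(3*x))/(6*x), still 0/0.
After 3 applications of L'Hôpital's rule the quotient is (-27*cos(3*x))/(6); substituting x = 0 gives -9/2.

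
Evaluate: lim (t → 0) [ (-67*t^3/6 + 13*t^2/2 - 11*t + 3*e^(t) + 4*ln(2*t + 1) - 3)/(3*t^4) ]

-127/24

Substitution gives 0/0; apply L'Hôpital's rule 4 times.
After differentiating numerator and denominator 4 times the quotient is (3*e^(t) - 384/(2*t + 1)^4)/(72); at t = 0 this is -127/24.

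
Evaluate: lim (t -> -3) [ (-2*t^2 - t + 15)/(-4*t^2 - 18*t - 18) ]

At t = -3 both the top and bottom vanish — a removable singularity. Factoring out (t + 3) from each leaves (5 - 2*t)/(-4*t - 6), which at t = -3 equals 11/6.

11/6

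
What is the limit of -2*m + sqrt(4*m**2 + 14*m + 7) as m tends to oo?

This has the form ∞ − ∞. Multiply and divide by the conjugate √(4*m^2 + 14*m + 7) + 2m.
That gives (14m + 7) / (√(4*m^2 + 14*m + 7) + 2m).
Divide numerator and denominator by m: the limit is 14/(2·2) = 7/2.

7/2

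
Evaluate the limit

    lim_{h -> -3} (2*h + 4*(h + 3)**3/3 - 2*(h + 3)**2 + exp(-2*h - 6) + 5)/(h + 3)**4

Direct substitution gives 0/0.
Apply L'Hôpital: lim (-4*h + 4*(h + 3)^2 - 2*e^(-2*h - 6) - 10)/(4*(h + 3)^3), still 0/0.
Apply L'Hôpital: lim (8*h + 4*e^(-2*h - 6) + 20)/(12*(h + 3)^2), still 0/0.
Apply L'Hôpital: lim (8 - 8*e^(-2*h - 6))/(24*h + 72), still 0/0.
After 4 applications of L'Hôpital's rule the quotient is (16*e^(-2*h - 6))/(24); substituting h = -3 gives 2/3.

2/3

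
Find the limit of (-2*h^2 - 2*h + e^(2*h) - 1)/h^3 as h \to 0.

4/3

Direct substitution gives 0/0.
Apply L'Hôpital: lim (-4*h + 2*e^(2*h) - 2)/(3*h^2), still 0/0.
Apply L'Hôpital: lim (4*e^(2*h) - 4)/(6*h), still 0/0.
After 3 applications of L'Hôpital's rule the quotient is (8*e^(2*h))/(6); substituting h = 0 gives 4/3.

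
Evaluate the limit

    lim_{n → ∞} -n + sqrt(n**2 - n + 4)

-1/2

An ∞ − ∞ form. Rationalising with the conjugate, the difference becomes (-n + 4) / (√(n^2 - n + 4) + n).
For large n the denominator behaves like 2·n, so the quotient tends to -1/2 = -1/2.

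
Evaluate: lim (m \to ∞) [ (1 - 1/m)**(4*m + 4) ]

e^(-4)

Write it as [(1 - 1/m)^m]^(4) · (1 - 1/m)^(4). The bracketed term tends to e^(-1) and the second factor to 1, so the limit is e^(-4).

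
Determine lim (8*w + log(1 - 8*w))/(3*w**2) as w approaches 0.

Direct substitution gives 0/0.
Apply L'Hôpital: lim (8 - 8/(1 - 8*w))/(6*w), still 0/0.
After 2 applications of L'Hôpital's rule the quotient is (-64/(1 - 8*w)^2)/(6); substituting w = 0 gives -32/3.

-32/3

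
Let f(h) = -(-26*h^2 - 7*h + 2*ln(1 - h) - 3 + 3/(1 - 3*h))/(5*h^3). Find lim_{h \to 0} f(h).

-241/15

Substitution gives 0/0 (the numerator vanishes to order 3).
Expand each term to order h^3: the coefficient of h^3 in 3·1/(1 - 3h) is 81 and in 2·ln(1 - h) is -2/3.
Lower-order terms cancel with the polynomial part, so the numerator is (241/3)·h^3 + o(h^3), and the limit is (241/3)/(-5) = -241/15.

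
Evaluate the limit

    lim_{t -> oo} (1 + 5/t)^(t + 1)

e^(5)

Write it as [(1 + 5/t)^t]^(1) · (1 + 5/t)^(1). The bracketed term tends to e^(5) and the second factor to 1, so the limit is e^(5).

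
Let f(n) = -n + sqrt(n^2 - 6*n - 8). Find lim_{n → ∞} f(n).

-3

An ∞ − ∞ form. Rationalising with the conjugate, the difference becomes (-6n - 8) / (√(n^2 - 6*n - 8) + n).
For large n the denominator behaves like 2·n, so the quotient tends to -6/2 = -3.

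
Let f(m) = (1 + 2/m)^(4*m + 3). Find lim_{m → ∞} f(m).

Write it as [(1 + 2/m)^m]^(4) · (1 + 2/m)^(3). The bracketed term tends to e^(2) and the second factor to 1, so the limit is e^(8).

e^(8)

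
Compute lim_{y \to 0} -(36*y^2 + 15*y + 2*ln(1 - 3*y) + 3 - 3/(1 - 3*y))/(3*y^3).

33

Substitution gives 0/0; apply L'Hôpital's rule 3 times.
After differentiating numerator and denominator 3 times the quotient is (54*(6*y - 11)/(3*y - 1)^4)/(-18); at y = 0 this is 33.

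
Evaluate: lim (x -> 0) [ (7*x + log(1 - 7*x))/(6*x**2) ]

-49/12

Direct substitution gives 0/0.
Apply L'Hôpital: lim (7 - 7/(1 - 7*x))/(12*x), still 0/0.
After 2 applications of L'Hôpital's rule the quotient is (-49/(1 - 7*x)^2)/(12); substituting x = 0 gives -49/12.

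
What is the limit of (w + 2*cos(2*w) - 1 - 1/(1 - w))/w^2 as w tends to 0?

Substitution gives 0/0 (the numerator vanishes to order 2).
Expand each term to order w^2: the coefficient of w^2 in 2·cos(2w) is -4 and in −1/(1 - w) is -1.
Lower-order terms cancel with the polynomial part, so the numerator is (-5)·w^2 + o(w^2), and the limit is (-5)/(1) = -5.

-5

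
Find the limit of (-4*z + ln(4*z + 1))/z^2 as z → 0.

Direct substitution gives 0/0.
Apply L'Hôpital: lim (-4 + 4/(4*z + 1))/(2*z), still 0/0.
After 2 applications of L'Hôpital's rule the quotient is (-16/(4*z + 1)^2)/(2); substituting z = 0 gives -8.

-8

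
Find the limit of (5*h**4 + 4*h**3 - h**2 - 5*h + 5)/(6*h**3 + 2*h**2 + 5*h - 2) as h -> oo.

The numerator has higher degree (4 > 3); the quotient behaves like (5/(6))·h^1 for large |h|.
As h → +∞ this diverges to ∞.

∞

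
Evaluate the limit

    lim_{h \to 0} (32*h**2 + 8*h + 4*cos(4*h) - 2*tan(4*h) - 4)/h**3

-128/3

Substitution gives 0/0; apply L'Hôpital's rule 3 times.
After differentiating numerator and denominator 3 times the quotient is (256*sin(4*h) - 768*tan(4*h)^4 - 1024*tan(4*h)^2 - 256)/(6); at h = 0 this is -128/3.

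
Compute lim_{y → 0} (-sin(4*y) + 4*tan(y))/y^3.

Substitution gives 0/0; apply L'Hôpital's rule 3 times.
After differentiating numerator and denominator 3 times the quotient is (64*cos(4*y) + 24*tan(y)^4 + 32*tan(y)^2 + 8)/(6); at y = 0 this is 12.

12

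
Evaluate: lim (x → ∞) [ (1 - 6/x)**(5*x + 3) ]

e^(-30)

The base → 1 and the exponent → ∞: a 1^∞ form.
Take logarithms: (5x + 3)·ln(1 - 6/x). Since ln(1+u) ~ u for small u, this behaves like (5x)·(-6/x) → -30.
So the limit is e^(-30).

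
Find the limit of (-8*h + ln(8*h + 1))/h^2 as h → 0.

Direct substitution gives 0/0.
Apply L'Hôpital: lim (-8 + 8/(8*h + 1))/(2*h), still 0/0.
After 2 applications of L'Hôpital's rule the quotient is (-64/(8*h + 1)^2)/(2); substituting h = 0 gives -32.

-32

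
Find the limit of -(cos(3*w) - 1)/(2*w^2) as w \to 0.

Direct substitution gives 0/0.
Apply L'Hôpital: lim (-3*sin(3*w))/(-4*w), still 0/0.
After 2 applications of L'Hôpital's rule the quotient is (-9*cos(3*w))/(-4); substituting w = 0 gives 9/4.

9/4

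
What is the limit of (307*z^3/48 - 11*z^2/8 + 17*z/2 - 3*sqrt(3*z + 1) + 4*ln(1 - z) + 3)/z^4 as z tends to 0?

1087/128

Substitution gives 0/0; apply L'Hôpital's rule 4 times.
After differentiating numerator and denominator 4 times the quotient is (3645/(16*(3*z + 1)^(7/2)) - 24/(z - 1)^4)/(24); at z = 0 this is 1087/128.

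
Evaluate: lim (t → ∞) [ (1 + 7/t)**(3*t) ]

Write it as [(1 + 7/t)^t]^(3) · (1 + 7/t)^(0). The bracketed term tends to e^(7) and the second factor to 1, so the limit is e^(21).

e^(21)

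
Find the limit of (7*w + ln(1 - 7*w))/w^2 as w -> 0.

-49/2

Direct substitution gives 0/0.
Apply L'Hôpital: lim (7 - 7/(1 - 7*w))/(2*w), still 0/0.
After 2 applications of L'Hôpital's rule the quotient is (-49/(1 - 7*w)^2)/(2); substituting w = 0 gives -49/2.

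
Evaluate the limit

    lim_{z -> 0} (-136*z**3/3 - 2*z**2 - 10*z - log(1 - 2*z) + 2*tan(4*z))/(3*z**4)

Substitution gives 0/0 (the numerator vanishes to order 4).
Expand each term to order z^4: the coefficient of z^4 in −ln(1 - 2z) is 4 and in 2·tan(4z) is 0.
Lower-order terms cancel with the polynomial part, so the numerator is (4)·z^4 + o(z^4), and the limit is (4)/(3) = 4/3.

4/3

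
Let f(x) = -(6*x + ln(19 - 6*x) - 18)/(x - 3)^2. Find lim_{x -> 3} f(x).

Direct substitution gives 0/0.
Apply L'Hôpital: lim (6 - 6/(19 - 6*x))/(6 - 2*x), still 0/0.
After 2 applications of L'Hôpital's rule the quotient is (-36/(19 - 6*x)^2)/(-2); substituting x = 3 gives 18.

18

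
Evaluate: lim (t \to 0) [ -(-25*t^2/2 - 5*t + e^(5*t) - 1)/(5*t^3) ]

Direct substitution gives 0/0.
Apply L'Hôpital: lim (-25*t + 5*e^(5*t) - 5)/(-15*t^2), still 0/0.
Apply L'Hôpital: lim (25*e^(5*t) - 25)/(-30*t), still 0/0.
After 3 applications of L'Hôpital's rule the quotient is (125*e^(5*t))/(-30); substituting t = 0 gives -25/6.

-25/6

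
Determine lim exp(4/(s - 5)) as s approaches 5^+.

∞

As s → 5⁺, 4/(s - 5) → +∞, so e^(4/(s - 5)) → ∞.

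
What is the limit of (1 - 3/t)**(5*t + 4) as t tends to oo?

The base → 1 and the exponent → ∞: a 1^∞ form.
Take logarithms: (5t + 4)·ln(1 - 3/t). Since ln(1+u) ~ u for small u, this behaves like (5t)·(-3/t) → -15.
So the limit is e^(-15).

e^(-15)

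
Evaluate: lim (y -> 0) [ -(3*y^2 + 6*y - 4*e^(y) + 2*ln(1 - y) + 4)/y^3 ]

4/3

Substitution gives 0/0 (the numerator vanishes to order 3).
Expand each term to order y^3: the coefficient of y^3 in -4·e^(y) is -2/3 and in 2·ln(1 - y) is -2/3.
Lower-order terms cancel with the polynomial part, so the numerator is (-4/3)·y^3 + o(y^3), and the limit is (-4/3)/(-1) = 4/3.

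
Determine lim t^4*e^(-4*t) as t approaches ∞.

Write as t^4/e^{4t}, an ∞/∞ form.
Exponential growth dominates any polynomial, so repeated L'Hôpital (or the standard result) gives 0.

0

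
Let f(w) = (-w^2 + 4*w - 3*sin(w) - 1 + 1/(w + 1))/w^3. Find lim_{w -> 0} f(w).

-1/2

Substitution gives 0/0 (the numerator vanishes to order 3).
Expand each term to order w^3: the coefficient of w^3 in -3·sin(w) is 1/2 and in 1/(1 + w) is -1.
Lower-order terms cancel with the polynomial part, so the numerator is (-1/2)·w^3 + o(w^3), and the limit is (-1/2)/(1) = -1/2.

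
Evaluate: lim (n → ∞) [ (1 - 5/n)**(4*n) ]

The base → 1 and the exponent → ∞: a 1^∞ form.
Take logarithms: (4n)·ln(1 - 5/n). Since ln(1+u) ~ u for small u, this behaves like (4n)·(-5/n) → -20.
So the limit is e^(-20).

e^(-20)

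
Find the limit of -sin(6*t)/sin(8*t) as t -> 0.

Substitution gives 0/0.
Divide numerator and denominator by t: sin(6t)/t → 6 and sin(8t)/t → 8, so the limit is -1·6/8 = -3/4.

-3/4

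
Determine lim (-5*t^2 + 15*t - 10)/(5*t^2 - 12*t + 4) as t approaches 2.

-5/8

At t = 2 both the top and bottom vanish — a removable singularity. Factoring out (t - 2) from each leaves (5 - 5*t)/(5*t - 2), which at t = 2 equals -5/8.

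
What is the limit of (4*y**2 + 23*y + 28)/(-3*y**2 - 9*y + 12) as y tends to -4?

At y = -4 both the top and bottom vanish — a removable singularity. Factoring out (y + 4) from each leaves (4*y + 7)/(3 - 3*y), which at y = -4 equals -3/5.

-3/5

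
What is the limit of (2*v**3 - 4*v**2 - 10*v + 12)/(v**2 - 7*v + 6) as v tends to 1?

At v = 1 both the top and bottom vanish — a removable singularity. Factoring out (v - 1) from each leaves (2*v^2 - 2*v - 12)/(v - 6), which at v = 1 equals 12/5.

12/5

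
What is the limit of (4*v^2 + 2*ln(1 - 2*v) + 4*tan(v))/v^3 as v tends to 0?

Substitution gives 0/0 (the numerator vanishes to order 3).
Expand each term to order v^3: the coefficient of v^3 in 4·tan(v) is 4/3 and in 2·ln(1 - 2v) is -16/3.
Lower-order terms cancel with the polynomial part, so the numerator is (-4)·v^3 + o(v^3), and the limit is (-4)/(1) = -4.

-4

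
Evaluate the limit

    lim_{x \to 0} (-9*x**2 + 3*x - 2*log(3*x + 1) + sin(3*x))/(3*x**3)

-15/2

Substitution gives 0/0 (the numerator vanishes to order 3).
Expand each term to order x^3: the coefficient of x^3 in sin(3x) is -9/2 and in -2·ln(1 + 3x) is -18.
Lower-order terms cancel with the polynomial part, so the numerator is (-45/2)·x^3 + o(x^3), and the limit is (-45/2)/(3) = -15/2.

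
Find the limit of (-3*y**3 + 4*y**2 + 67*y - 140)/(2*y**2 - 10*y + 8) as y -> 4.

-15/2

Since y = 4 makes numerator and denominator zero, (y - 4) divides both.
Cancelling it gives (-3*y^2 - 8*y + 35)/(2*y - 2); now plug in y = 4 to get -15/2.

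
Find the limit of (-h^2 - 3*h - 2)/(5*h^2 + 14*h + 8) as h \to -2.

-1/6

At h = -2 both the top and bottom vanish — a removable singularity. Factoring out (h + 2) from each leaves (-h - 1)/(5*h + 4), which at h = -2 equals -1/6.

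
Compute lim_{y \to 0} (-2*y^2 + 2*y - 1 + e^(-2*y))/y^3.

Direct substitution gives 0/0.
Apply L'Hôpital: lim (-4*y + 2 - 2*e^(-2*y))/(3*y^2), still 0/0.
Apply L'Hôpital: lim (-4 + 4*e^(-2*y))/(6*y), still 0/0.
After 3 applications of L'Hôpital's rule the quotient is (-8*e^(-2*y))/(6); substituting y = 0 gives -4/3.

-4/3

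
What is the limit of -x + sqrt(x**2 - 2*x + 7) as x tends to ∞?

-1

This has the form ∞ − ∞. Multiply and divide by the conjugate √(x^2 - 2*x + 7) + x.
That gives (-2x + 7) / (√(x^2 - 2*x + 7) + x).
Divide numerator and denominator by x: the limit is -2/(2·1) = -1.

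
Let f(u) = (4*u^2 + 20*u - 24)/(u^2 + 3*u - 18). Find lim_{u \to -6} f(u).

28/9

At u = -6 both the top and bottom vanish — a removable singularity. Factoring out (u + 6) from each leaves (4*u - 4)/(u - 3), which at u = -6 equals 28/9.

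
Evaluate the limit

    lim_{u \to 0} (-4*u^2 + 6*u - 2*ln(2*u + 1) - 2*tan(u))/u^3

Substitution gives 0/0; apply L'Hôpital's rule 3 times.
After differentiating numerator and denominator 3 times the quotient is (8/cos(u)^2 - 12/cos(u)^4 - 32/(2*u + 1)^3)/(6); at u = 0 this is -6.

-6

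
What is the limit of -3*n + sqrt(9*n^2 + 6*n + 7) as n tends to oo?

1

This has the form ∞ − ∞. Multiply and divide by the conjugate √(9*n^2 + 6*n + 7) + 3n.
That gives (6n + 7) / (√(9*n^2 + 6*n + 7) + 3n).
Divide numerator and denominator by n: the limit is 6/(2·3) = 1.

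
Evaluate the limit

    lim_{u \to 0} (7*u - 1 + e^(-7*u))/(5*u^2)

49/10

Direct substitution gives 0/0.
Apply L'Hôpital: lim (7 - 7*e^(-7*u))/(10*u), still 0/0.
After 2 applications of L'Hôpital's rule the quotient is (49*e^(-7*u))/(10); substituting u = 0 gives 49/10.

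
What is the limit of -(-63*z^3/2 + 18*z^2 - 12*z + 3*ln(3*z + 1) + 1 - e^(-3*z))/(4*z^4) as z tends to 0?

513/32

Substitution gives 0/0 (the numerator vanishes to order 4).
Expand each term to order z^4: the coefficient of z^4 in 3·ln(1 + 3z) is -243/4 and in −e^(-3z) is -27/8.
Lower-order terms cancel with the polynomial part, so the numerator is (-513/8)·z^4 + o(z^4), and the limit is (-513/8)/(-4) = 513/32.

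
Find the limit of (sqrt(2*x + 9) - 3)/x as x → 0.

1/3

Substitution gives 0/0. Multiply numerator and denominator by the conjugate √(9 + 2x) + √9.
The numerator becomes (9 + 2x) − 9 = 2x, so the expression simplifies to 2/(√(9 + 2x) + √9).
Letting x → 0 gives 2/(2√9) = 1/3.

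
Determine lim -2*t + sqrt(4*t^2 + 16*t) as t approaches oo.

4

An ∞ − ∞ form. Rationalising with the conjugate, the difference becomes (16t) / (√(4*t^2 + 16*t) + 2t).
For large t the denominator behaves like 2·2t, so the quotient tends to 16/4 = 4.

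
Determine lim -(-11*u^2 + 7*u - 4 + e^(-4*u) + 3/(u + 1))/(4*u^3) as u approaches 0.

41/12

Substitution gives 0/0; apply L'Hôpital's rule 3 times.
After differentiating numerator and denominator 3 times the quotient is (-64*e^(-4*u) - 18/(u + 1)^4)/(-24); at u = 0 this is 41/12.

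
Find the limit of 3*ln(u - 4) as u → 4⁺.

As u → 4⁺, u - 4 → 0⁺ and ln(u - 4) → −∞.
Multiplying by 3 gives -∞.

-∞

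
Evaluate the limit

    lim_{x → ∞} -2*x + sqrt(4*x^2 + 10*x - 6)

5/2

This has the form ∞ − ∞. Multiply and divide by the conjugate √(4*x^2 + 10*x - 6) + 2x.
That gives (10x - 6) / (√(4*x^2 + 10*x - 6) + 2x).
Divide numerator and denominator by x: the limit is 10/(2·2) = 5/2.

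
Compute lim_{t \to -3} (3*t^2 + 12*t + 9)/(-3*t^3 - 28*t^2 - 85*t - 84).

-3

At t = -3 both the top and bottom vanish — a removable singularity. Factoring out (t + 3) from each leaves (3*t + 3)/(-3*t^2 - 19*t - 28), which at t = -3 equals -3.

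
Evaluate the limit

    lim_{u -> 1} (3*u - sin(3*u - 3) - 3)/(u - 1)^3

9/2

Direct substitution gives 0/0.
Apply L'Hôpital: lim (3 - 3*cos(3*u - 3))/(3*(u - 1)^2), still 0/0.
Apply L'Hôpital: lim (9*sin(3*u - 3))/(6*u - 6), still 0/0.
After 3 applications of L'Hôpital's rule the quotient is (27*cos(3*u - 3))/(6); substituting u = 1 gives 9/2.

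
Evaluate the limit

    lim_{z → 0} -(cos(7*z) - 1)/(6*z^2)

Direct substitution gives 0/0.
Apply L'Hôpital: lim (-7*sin(7*z))/(-12*z), still 0/0.
After 2 applications of L'Hôpital's rule the quotient is (-49*cos(7*z))/(-12); substituting z = 0 gives 49/12.

49/12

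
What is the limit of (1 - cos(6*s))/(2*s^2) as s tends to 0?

Substitution gives 0/0.
Use (1 − cos u)/u² → 1/2 with u = 6s: the limit is 6²/(2·2) = 9.

9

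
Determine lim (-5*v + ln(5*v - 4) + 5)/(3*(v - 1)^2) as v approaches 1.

-25/6

Direct substitution gives 0/0.
Apply L'Hôpital: lim (-5 + 5/(5*v - 4))/(6*v - 6), still 0/0.
After 2 applications of L'Hôpital's rule the quotient is (-25/(5*v - 4)^2)/(6); substituting v = 1 gives -25/6.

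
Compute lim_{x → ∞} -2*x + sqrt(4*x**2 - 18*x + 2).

This has the form ∞ − ∞. Multiply and divide by the conjugate √(4*x^2 - 18*x + 2) + 2x.
That gives (-18x + 2) / (√(4*x^2 - 18*x + 2) + 2x).
Divide numerator and denominator by x: the limit is -18/(2·2) = -9/2.

-9/2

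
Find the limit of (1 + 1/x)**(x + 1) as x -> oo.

The base → 1 and the exponent → ∞: a 1^∞ form.
Take logarithms: (x + 1)·ln(1 + 1/x). Since ln(1+u) ~ u for small u, this behaves like (x)·(1/x) → 1.
So the limit is e^(1).

e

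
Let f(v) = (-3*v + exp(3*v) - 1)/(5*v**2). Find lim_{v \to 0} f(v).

9/10

Direct substitution gives 0/0.
Apply L'Hôpital: lim (3*e^(3*v) - 3)/(10*v), still 0/0.
After 2 applications of L'Hôpital's rule the quotient is (9*e^(3*v))/(10); substituting v = 0 gives 9/10.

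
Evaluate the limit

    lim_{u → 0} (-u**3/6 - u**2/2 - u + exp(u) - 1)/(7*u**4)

Direct substitution gives 0/0.
Apply L'Hôpital: lim (-u^2/2 - u + e^(u) - 1)/(28*u^3), still 0/0.
Apply L'Hôpital: lim (-u + e^(u) - 1)/(84*u^2), still 0/0.
Apply L'Hôpital: lim (e^(u) - 1)/(168*u), still 0/0.
After 4 applications of L'Hôpital's rule the quotient is (e^(u))/(168); substituting u = 0 gives 1/168.

1/168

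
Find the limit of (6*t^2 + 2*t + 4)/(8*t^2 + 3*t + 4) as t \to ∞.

3/4

Numerator and denominator both have degree 2.
Dividing every term by t^2, all lower-order terms vanish and the limit is the ratio of leading coefficients, 6/(8) = 3/4.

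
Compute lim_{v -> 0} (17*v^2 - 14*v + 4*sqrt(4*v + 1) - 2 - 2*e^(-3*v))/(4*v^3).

Substitution gives 0/0; apply L'Hôpital's rule 3 times.
After differentiating numerator and denominator 3 times the quotient is (54*e^(-3*v) + 96/(4*v + 1)^(5/2))/(24); at v = 0 this is 25/4.

25/4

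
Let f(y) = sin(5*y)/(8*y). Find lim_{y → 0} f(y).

Substitution gives 0/0.
Write it as (5/8)·sin(5y)/(5y); since sin(u)/u → 1, the limit is 5/8.

5/8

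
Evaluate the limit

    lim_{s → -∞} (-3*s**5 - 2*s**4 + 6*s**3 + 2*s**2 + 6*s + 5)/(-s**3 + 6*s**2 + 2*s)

The numerator has higher degree (5 > 3); the quotient behaves like (-3/(-1))·s^2 for large |s|.
As s → −∞ this diverges to ∞.

∞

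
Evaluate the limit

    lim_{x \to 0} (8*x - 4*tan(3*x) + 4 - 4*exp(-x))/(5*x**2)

Substitution gives 0/0; apply L'Hôpital's rule 2 times.
After differentiating numerator and denominator 2 times the quotient is (-72*sin(3*x)/cos(3*x)^3 - 4*e^(-x))/(10); at x = 0 this is -2/5.

-2/5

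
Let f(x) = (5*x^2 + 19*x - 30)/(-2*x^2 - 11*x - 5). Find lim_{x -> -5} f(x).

-31/9

At x = -5 both the top and bottom vanish — a removable singularity. Factoring out (x + 5) from each leaves (5*x - 6)/(-2*x - 1), which at x = -5 equals -31/9.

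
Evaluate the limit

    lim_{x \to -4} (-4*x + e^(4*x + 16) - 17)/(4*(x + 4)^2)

2

Direct substitution gives 0/0.
Apply L'Hôpital: lim (4*e^(4*x + 16) - 4)/(8*x + 32), still 0/0.
After 2 applications of L'Hôpital's rule the quotient is (16*e^(4*x + 16))/(8); substituting x = -4 gives 2.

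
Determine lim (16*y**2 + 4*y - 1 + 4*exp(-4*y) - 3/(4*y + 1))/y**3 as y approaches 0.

448/3

Substitution gives 0/0; apply L'Hôpital's rule 3 times.
After differentiating numerator and denominator 3 times the quotient is (-256*e^(-4*y) + 1152/(4*y + 1)^4)/(6); at y = 0 this is 448/3.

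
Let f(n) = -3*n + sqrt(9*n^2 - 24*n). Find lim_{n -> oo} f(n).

An ∞ − ∞ form. Rationalising with the conjugate, the difference becomes (-24n) / (√(9*n^2 - 24*n) + 3n).
For large n the denominator behaves like 2·3n, so the quotient tends to -24/6 = -4.

-4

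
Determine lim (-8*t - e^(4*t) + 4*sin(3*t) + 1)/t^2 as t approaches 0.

-8

Substitution gives 0/0 (the numerator vanishes to order 2).
Expand each term to order t^2: the coefficient of t^2 in −e^(4t) is -8 and in 4·sin(3t) is 0.
Lower-order terms cancel with the polynomial part, so the numerator is (-8)·t^2 + o(t^2), and the limit is (-8)/(1) = -8.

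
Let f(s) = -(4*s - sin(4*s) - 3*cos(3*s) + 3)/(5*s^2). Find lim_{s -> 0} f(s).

Substitution gives 0/0; apply L'Hôpital's rule 2 times.
After differentiating numerator and denominator 2 times the quotient is (16*sin(4*s) + 27*cos(3*s))/(-10); at s = 0 this is -27/10.

-27/10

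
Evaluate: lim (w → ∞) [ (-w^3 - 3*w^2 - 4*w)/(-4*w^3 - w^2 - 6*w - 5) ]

1/4

Numerator and denominator both have degree 3.
Dividing every term by w^3, all lower-order terms vanish and the limit is the ratio of leading coefficients, -1/(-4) = 1/4.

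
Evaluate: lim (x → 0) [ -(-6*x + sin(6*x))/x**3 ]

Direct substitution gives 0/0.
Apply L'Hôpital: lim (6*cos(6*x) - 6)/(-3*x^2), still 0/0.
Apply L'Hôpital: lim (-36*sin(6*x))/(-6*x), still 0/0.
After 3 applications of L'Hôpital's rule the quotient is (-216*cos(6*x))/(-6); substituting x = 0 gives 36.

36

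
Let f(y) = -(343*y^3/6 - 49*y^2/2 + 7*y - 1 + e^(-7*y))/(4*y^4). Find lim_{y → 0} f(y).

Direct substitution gives 0/0.
Apply L'Hôpital: lim (343*y^2/2 - 49*y + 7 - 7*e^(-7*y))/(-16*y^3), still 0/0.
Apply L'Hôpital: lim (343*y - 49 + 49*e^(-7*y))/(-48*y^2), still 0/0.
Apply L'Hôpital: lim (343 - 343*e^(-7*y))/(-96*y), still 0/0.
After 4 applications of L'Hôpital's rule the quotient is (2401*e^(-7*y))/(-96); substituting y = 0 gives -2401/96.

-2401/96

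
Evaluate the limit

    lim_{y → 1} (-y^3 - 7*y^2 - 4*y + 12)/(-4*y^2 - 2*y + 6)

21/10

At y = 1 both the top and bottom vanish — a removable singularity. Factoring out (y - 1) from each leaves (-y^2 - 8*y - 12)/(-4*y - 6), which at y = 1 equals 21/10.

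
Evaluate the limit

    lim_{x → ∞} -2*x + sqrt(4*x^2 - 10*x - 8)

-5/2

This has the form ∞ − ∞. Multiply and divide by the conjugate √(4*x^2 - 10*x - 8) + 2x.
That gives (-10x - 8) / (√(4*x^2 - 10*x - 8) + 2x).
Divide numerator and denominator by x: the limit is -10/(2·2) = -5/2.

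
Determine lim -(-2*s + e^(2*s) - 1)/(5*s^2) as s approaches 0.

Direct substitution gives 0/0.
Apply L'Hôpital: lim (2*e^(2*s) - 2)/(-10*s), still 0/0.
After 2 applications of L'Hôpital's rule the quotient is (4*e^(2*s))/(-10); substituting s = 0 gives -2/5.

-2/5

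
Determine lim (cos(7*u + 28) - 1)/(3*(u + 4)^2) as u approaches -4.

Direct substitution gives 0/0.
Apply L'Hôpital: lim (-7*sin(7*u + 28))/(6*u + 24), still 0/0.
After 2 applications of L'Hôpital's rule the quotient is (-49*cos(7*u + 28))/(6); substituting u = -4 gives -49/6.

-49/6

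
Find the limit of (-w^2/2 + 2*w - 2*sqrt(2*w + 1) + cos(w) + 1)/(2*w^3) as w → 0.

Substitution gives 0/0 (the numerator vanishes to order 3).
Expand each term to order w^3: the coefficient of w^3 in -2·√(1 + 2w) is -1 and in cos(w) is 0.
Lower-order terms cancel with the polynomial part, so the numerator is (-1)·w^3 + o(w^3), and the limit is (-1)/(2) = -1/2.

-1/2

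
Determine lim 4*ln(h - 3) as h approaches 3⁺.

-∞

As h → 3⁺, h - 3 → 0⁺ and ln(h - 3) → −∞.
Multiplying by 4 gives -∞.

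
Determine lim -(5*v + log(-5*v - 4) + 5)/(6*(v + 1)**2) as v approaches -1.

25/12

Direct substitution gives 0/0.
Apply L'Hôpital: lim (5 - 5/(-5*v - 4))/(-12*v - 12), still 0/0.
After 2 applications of L'Hôpital's rule the quotient is (-25/(-5*v - 4)^2)/(-12); substituting v = -1 gives 25/12.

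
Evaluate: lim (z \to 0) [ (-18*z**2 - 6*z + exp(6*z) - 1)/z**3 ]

Direct substitution gives 0/0.
Apply L'Hôpital: lim (-36*z + 6*e^(6*z) - 6)/(3*z^2), still 0/0.
Apply L'Hôpital: lim (36*e^(6*z) - 36)/(6*z), still 0/0.
After 3 applications of L'Hôpital's rule the quotient is (216*e^(6*z))/(6); substituting z = 0 gives 36.

36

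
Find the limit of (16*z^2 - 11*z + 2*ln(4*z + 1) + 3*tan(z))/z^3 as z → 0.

131/3

Substitution gives 0/0; apply L'Hôpital's rule 3 times.
After differentiating numerator and denominator 3 times the quotient is (18*tan(z)^2/cos(z)^2 + 6/cos(z)^2 + 256/(4*z + 1)^3)/(6); at z = 0 this is 131/3.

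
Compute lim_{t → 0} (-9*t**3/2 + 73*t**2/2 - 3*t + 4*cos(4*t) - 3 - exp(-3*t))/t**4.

943/24

Substitution gives 0/0 (the numerator vanishes to order 4).
Expand each term to order t^4: the coefficient of t^4 in −e^(-3t) is -27/8 and in 4·cos(4t) is 128/3.
Lower-order terms cancel with the polynomial part, so the numerator is (943/24)·t^4 + o(t^4), and the limit is (943/24)/(1) = 943/24.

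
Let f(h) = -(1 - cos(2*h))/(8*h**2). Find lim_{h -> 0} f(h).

Substitution gives 0/0.
Use (1 − cos u)/u² → 1/2 with u = 2h: the limit is 2²/(2·(-8)) = -1/4.

-1/4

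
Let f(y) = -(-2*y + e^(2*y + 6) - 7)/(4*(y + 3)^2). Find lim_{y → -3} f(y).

Direct substitution gives 0/0.
Apply L'Hôpital: lim (2*e^(2*y + 6) - 2)/(-8*y - 24), still 0/0.
After 2 applications of L'Hôpital's rule the quotient is (4*e^(2*y + 6))/(-8); substituting y = -3 gives -1/2.

-1/2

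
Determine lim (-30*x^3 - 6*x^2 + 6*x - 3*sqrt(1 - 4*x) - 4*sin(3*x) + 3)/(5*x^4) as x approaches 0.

6

Substitution gives 0/0; apply L'Hôpital's rule 4 times.
After differentiating numerator and denominator 4 times the quotient is (-324*sin(3*x) + 720/(1 - 4*x)^(7/2))/(120); at x = 0 this is 6.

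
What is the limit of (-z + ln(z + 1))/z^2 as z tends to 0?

Direct substitution gives 0/0.
Apply L'Hôpital: lim (-1 + 1/(z + 1))/(2*z), still 0/0.
After 2 applications of L'Hôpital's rule the quotient is (-1/(z + 1)^2)/(2); substituting z = 0 gives -1/2.

-1/2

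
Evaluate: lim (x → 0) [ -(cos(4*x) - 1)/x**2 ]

8

Direct substitution gives 0/0.
Apply L'Hôpital: lim (-4*sin(4*x))/(-2*x), still 0/0.
After 2 applications of L'Hôpital's rule the quotient is (-16*cos(4*x))/(-2); substituting x = 0 gives 8.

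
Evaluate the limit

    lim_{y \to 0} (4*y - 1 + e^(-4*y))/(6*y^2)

Direct substitution gives 0/0.
Apply L'Hôpital: lim (4 - 4*e^(-4*y))/(12*y), still 0/0.
After 2 applications of L'Hôpital's rule the quotient is (16*e^(-4*y))/(12); substituting y = 0 gives 4/3.

4/3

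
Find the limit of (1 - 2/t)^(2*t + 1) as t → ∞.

Let L be the limit and take ln: ln L = lim (2t + 1)·ln(1 - 2/t) = lim (2t + 1)·(-2/t + O(1/t²)) = -4.
Hence L = e^(-4).

e^(-4)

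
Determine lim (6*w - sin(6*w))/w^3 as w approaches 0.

Direct substitution gives 0/0.
Apply L'Hôpital: lim (6 - 6*cos(6*w))/(3*w^2), still 0/0.
Apply L'Hôpital: lim (36*sin(6*w))/(6*w), still 0/0.
After 3 applications of L'Hôpital's rule the quotient is (216*cos(6*w))/(6); substituting w = 0 gives 36.

36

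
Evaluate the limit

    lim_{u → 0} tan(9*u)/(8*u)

Substitution gives 0/0.
Since tan(θ)/θ → 1 as θ → 0, tan(9u)/(9u) → 1 and the limit is 9/8.

9/8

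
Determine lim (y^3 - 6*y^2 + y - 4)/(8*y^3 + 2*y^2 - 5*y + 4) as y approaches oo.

Numerator and denominator both have degree 3.
Dividing every term by y^3, all lower-order terms vanish and the limit is the ratio of leading coefficients, 1/(8) = 1/8.

1/8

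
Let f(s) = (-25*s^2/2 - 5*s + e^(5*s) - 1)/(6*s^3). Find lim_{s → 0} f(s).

125/36

Direct substitution gives 0/0.
Apply L'Hôpital: lim (-25*s + 5*e^(5*s) - 5)/(18*s^2), still 0/0.
Apply L'Hôpital: lim (25*e^(5*s) - 25)/(36*s), still 0/0.
After 3 applications of L'Hôpital's rule the quotient is (125*e^(5*s))/(36); substituting s = 0 gives 125/36.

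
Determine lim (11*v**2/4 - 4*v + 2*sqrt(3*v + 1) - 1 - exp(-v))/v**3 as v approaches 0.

Substitution gives 0/0 (the numerator vanishes to order 3).
Expand each term to order v^3: the coefficient of v^3 in 2·√(1 + 3v) is 27/8 and in −e^(-v) is 1/6.
Lower-order terms cancel with the polynomial part, so the numerator is (85/24)·v^3 + o(v^3), and the limit is (85/24)/(1) = 85/24.

85/24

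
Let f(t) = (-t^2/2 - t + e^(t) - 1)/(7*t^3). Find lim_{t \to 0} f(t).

Direct substitution gives 0/0.
Apply L'Hôpital: lim (-t + e^(t) - 1)/(21*t^2), still 0/0.
Apply L'Hôpital: lim (e^(t) - 1)/(42*t), still 0/0.
After 3 applications of L'Hôpital's rule the quotient is (e^(t))/(42); substituting t = 0 gives 1/42.

1/42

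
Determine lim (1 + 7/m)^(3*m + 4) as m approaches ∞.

The base → 1 and the exponent → ∞: a 1^∞ form.
Take logarithms: (3m + 4)·ln(1 + 7/m). Since ln(1+u) ~ u for small u, this behaves like (3m)·(7/m) → 21.
So the limit is e^(21).

e^(21)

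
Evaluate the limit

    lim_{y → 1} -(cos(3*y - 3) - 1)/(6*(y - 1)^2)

3/4

Direct substitution gives 0/0.
Apply L'Hôpital: lim (-3*sin(3*y - 3))/(12 - 12*y), still 0/0.
After 2 applications of L'Hôpital's rule the quotient is (-9*cos(3*y - 3))/(-12); substituting y = 1 gives 3/4.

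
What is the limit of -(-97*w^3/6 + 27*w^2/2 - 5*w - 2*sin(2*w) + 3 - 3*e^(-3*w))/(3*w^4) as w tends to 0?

Substitution gives 0/0; apply L'Hôpital's rule 4 times.
After differentiating numerator and denominator 4 times the quotient is (-32*sin(2*w) - 243*e^(-3*w))/(-72); at w = 0 this is 27/8.

27/8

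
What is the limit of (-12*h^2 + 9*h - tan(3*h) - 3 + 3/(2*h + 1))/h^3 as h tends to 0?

-33

Substitution gives 0/0 (the numerator vanishes to order 3).
Expand each term to order h^3: the coefficient of h^3 in −tan(3h) is -9 and in 3·1/(1 + 2h) is -24.
Lower-order terms cancel with the polynomial part, so the numerator is (-33)·h^3 + o(h^3), and the limit is (-33)/(1) = -33.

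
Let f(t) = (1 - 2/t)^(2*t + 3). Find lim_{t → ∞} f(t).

e^(-4)

Let L be the limit and take ln: ln L = lim (2t + 3)·ln(1 - 2/t) = lim (2t + 3)·(-2/t + O(1/t²)) = -4.
Hence L = e^(-4).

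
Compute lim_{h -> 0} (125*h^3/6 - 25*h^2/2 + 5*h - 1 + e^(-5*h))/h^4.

Direct substitution gives 0/0.
Apply L'Hôpital: lim (125*h^2/2 - 25*h + 5 - 5*e^(-5*h))/(4*h^3), still 0/0.
Apply L'Hôpital: lim (125*h - 25 + 25*e^(-5*h))/(12*h^2), still 0/0.
Apply L'Hôpital: lim (125 - 125*e^(-5*h))/(24*h), still 0/0.
After 4 applications of L'Hôpital's rule the quotient is (625*e^(-5*h))/(24); substituting h = 0 gives 625/24.

625/24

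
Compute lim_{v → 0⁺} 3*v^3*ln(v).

0

This is a 0·(−∞) form. Rewrite as 3·ln(v) / v^(−3) and apply L'Hôpital:
the derivative quotient is 3·(1/v) / (−3·v^(−4)) = (-3/3)·v^3 → 0.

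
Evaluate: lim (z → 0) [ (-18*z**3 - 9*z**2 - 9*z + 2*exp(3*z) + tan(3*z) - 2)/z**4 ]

27/4

Substitution gives 0/0; apply L'Hôpital's rule 4 times.
After differentiating numerator and denominator 4 times the quotient is (162*e^(3*z) + 1944*tan(3*z)^5 + 3240*tan(3*z)^3 + 1296*tan(3*z))/(24); at z = 0 this is 27/4.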